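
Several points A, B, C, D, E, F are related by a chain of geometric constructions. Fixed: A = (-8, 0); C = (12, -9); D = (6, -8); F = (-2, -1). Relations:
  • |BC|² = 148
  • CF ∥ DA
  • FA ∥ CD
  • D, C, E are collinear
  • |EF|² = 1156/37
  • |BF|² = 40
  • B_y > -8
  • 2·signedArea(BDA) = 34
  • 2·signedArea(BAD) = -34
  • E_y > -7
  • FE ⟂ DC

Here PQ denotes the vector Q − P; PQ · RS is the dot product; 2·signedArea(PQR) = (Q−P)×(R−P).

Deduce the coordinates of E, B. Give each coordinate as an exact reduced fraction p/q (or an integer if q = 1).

B = (0, -7)
E = (-108/37, -241/37)

1. E_x = -108/37  [D, C, E are collinear ∩ FE ⟂ DC]
2. E_y = -241/37  [D, C, E are collinear ∩ FE ⟂ DC]
   → E = (-108/37, -241/37)
3. B_x = 0  [line -8·x + -14·y + -98 = 0 ∩ |BC|² = 148]
4. B_y = -7  [line -8·x + -14·y + -98 = 0 ∩ |BC|² = 148]
   → B = (0, -7)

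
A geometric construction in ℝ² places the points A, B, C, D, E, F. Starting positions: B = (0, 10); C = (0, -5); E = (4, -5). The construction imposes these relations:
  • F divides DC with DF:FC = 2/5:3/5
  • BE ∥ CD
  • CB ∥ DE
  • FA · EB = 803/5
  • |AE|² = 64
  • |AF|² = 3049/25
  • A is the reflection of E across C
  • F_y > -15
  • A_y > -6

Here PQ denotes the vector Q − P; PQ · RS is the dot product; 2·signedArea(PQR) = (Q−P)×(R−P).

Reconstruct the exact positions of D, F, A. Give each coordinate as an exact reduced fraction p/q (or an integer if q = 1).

1. D_x = 4  [CB ∥ DE ∩ BE ∥ CD]
2. D_y = -20  [CB ∥ DE ∩ BE ∥ CD]
   → D = (4, -20)
3. F_x = 12/5  [F divides DC with DF:FC = 2/5:3/5]
4. F_y = -14  [F divides DC with DF:FC = 2/5:3/5]
   → F = (12/5, -14)
5. A_x = -4  [A is the reflection of E across C]
6. A_y = -5  [A is the reflection of E across C]
   → A = (-4, -5)

A = (-4, -5)
D = (4, -20)
F = (12/5, -14)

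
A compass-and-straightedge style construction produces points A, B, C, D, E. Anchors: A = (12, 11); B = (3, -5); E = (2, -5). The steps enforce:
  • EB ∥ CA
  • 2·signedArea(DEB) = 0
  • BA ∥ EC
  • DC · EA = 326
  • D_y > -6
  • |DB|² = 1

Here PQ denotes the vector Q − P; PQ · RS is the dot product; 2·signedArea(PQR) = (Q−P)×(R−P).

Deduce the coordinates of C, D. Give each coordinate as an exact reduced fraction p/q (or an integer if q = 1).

1. C_x = 11  [EB ∥ CA ∩ BA ∥ EC]
2. C_y = 11  [EB ∥ CA ∩ BA ∥ EC]
   → C = (11, 11)
3. D_x = 4  [2·signedArea(DEB) = 0 ∩ DC · EA = 326]
4. D_y = -5  [2·signedArea(DEB) = 0 ∩ DC · EA = 326]
   → D = (4, -5)

C = (11, 11)
D = (4, -5)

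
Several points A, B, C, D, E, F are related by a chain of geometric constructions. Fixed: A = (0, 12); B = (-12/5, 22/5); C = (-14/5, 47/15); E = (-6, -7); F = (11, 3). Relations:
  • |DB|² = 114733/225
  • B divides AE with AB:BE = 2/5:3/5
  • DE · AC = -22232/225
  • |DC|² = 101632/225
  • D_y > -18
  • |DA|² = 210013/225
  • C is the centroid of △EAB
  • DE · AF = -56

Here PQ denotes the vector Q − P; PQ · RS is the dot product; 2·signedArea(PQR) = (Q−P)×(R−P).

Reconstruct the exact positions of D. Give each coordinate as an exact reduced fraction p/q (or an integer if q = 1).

1. D_x = -46/5  [DE · AC = -22232/225 ∩ DE · AF = -56]
2. D_y = -257/15  [DE · AC = -22232/225 ∩ DE · AF = -56]
   → D = (-46/5, -257/15)

D = (-46/5, -257/15)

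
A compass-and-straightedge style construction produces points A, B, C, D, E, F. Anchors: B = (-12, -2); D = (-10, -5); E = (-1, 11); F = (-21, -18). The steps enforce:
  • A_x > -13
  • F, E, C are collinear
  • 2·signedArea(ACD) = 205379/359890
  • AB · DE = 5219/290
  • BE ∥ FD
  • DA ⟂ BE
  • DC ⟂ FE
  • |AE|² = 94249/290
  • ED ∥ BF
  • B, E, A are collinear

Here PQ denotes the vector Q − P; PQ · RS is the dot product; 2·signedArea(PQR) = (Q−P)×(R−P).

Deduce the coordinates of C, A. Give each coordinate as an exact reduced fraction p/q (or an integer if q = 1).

1. C_x = -14121/1241  [F, E, C are collinear ∩ DC ⟂ FE]
2. C_y = -5025/1241  [F, E, C are collinear ∩ DC ⟂ FE]
   → C = (-14121/1241, -5025/1241)
3. A_x = -3667/290  [B, E, A are collinear ∩ DA ⟂ BE]
4. A_y = -801/290  [B, E, A are collinear ∩ DA ⟂ BE]
   → A = (-3667/290, -801/290)

A = (-3667/290, -801/290)
C = (-14121/1241, -5025/1241)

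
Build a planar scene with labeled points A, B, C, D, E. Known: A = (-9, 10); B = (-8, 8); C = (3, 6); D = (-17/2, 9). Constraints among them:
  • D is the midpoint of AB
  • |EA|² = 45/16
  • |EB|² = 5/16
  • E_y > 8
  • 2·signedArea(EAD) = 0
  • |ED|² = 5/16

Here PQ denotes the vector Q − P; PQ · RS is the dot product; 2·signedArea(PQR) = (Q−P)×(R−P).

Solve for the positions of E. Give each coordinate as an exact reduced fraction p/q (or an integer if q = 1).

1. E_x = -33/4  [line 1·x + 1/2·y + 4 = 0 ∩ |EB|² = 5/16]
2. E_y = 17/2  [line 1·x + 1/2·y + 4 = 0 ∩ |EB|² = 5/16]
   → E = (-33/4, 17/2)

E = (-33/4, 17/2)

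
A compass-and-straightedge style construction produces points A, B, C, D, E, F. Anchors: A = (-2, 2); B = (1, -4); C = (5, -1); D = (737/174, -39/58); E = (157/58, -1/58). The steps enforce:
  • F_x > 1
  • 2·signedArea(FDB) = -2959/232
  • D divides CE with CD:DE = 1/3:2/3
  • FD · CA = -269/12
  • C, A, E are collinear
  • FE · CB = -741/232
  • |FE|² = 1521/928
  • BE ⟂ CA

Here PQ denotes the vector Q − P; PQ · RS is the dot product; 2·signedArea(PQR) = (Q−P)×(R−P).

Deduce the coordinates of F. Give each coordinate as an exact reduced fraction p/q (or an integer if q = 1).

F = (355/232, 113/232)

1. F_x = 355/232  [FE · CB = -741/232 ∩ FD · CA = -269/12]
2. F_y = 113/232  [FE · CB = -741/232 ∩ FD · CA = -269/12]
   → F = (355/232, 113/232)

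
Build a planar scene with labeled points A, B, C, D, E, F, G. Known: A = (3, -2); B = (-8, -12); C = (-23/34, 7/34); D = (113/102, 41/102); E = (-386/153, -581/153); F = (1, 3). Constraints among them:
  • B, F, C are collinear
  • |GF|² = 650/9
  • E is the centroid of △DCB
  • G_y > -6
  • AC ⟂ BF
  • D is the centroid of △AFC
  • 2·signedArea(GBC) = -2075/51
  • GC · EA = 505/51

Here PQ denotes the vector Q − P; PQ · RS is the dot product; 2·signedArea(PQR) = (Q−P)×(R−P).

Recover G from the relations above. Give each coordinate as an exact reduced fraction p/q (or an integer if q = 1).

G = (-2/3, -16/3)

1. G_x = -2/3  [GC · EA = 505/51 ∩ 2·signedArea(GBC) = -2075/51]
2. G_y = -16/3  [GC · EA = 505/51 ∩ 2·signedArea(GBC) = -2075/51]
   → G = (-2/3, -16/3)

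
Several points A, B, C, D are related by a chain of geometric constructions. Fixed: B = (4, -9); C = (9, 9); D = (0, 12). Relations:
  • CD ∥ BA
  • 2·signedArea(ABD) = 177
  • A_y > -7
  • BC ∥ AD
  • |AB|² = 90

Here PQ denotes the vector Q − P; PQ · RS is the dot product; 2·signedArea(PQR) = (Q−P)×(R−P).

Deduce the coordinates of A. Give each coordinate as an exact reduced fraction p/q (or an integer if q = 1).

1. A_x = -5  [BC ∥ AD ∩ CD ∥ BA]
2. A_y = -6  [BC ∥ AD ∩ CD ∥ BA]
   → A = (-5, -6)

A = (-5, -6)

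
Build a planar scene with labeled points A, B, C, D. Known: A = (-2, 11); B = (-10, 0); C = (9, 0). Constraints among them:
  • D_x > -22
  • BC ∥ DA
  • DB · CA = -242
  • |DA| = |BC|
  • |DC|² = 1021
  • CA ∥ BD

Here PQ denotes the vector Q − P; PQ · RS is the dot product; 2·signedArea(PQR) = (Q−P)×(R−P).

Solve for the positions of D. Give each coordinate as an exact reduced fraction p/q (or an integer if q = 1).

1. D_x = -21  [BC ∥ DA ∩ CA ∥ BD]
2. D_y = 11  [BC ∥ DA ∩ CA ∥ BD]
   → D = (-21, 11)

D = (-21, 11)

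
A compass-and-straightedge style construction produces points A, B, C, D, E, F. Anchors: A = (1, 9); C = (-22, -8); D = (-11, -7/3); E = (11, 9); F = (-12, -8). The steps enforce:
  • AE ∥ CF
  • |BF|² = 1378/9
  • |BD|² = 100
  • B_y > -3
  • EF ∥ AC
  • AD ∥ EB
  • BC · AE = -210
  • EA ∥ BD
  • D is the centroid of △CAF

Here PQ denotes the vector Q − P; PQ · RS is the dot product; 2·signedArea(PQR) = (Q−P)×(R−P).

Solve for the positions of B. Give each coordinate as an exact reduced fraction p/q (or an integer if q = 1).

1. B_x = -1  [EA ∥ BD ∩ AD ∥ EB]
2. B_y = -7/3  [EA ∥ BD ∩ AD ∥ EB]
   → B = (-1, -7/3)

B = (-1, -7/3)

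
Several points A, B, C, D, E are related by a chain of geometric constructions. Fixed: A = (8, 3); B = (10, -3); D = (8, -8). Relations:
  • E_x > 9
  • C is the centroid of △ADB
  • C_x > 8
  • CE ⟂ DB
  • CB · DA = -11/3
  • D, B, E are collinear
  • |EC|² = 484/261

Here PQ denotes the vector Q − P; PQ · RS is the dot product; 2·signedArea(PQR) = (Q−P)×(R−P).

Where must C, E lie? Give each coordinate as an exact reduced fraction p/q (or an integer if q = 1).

C = (26/3, -8/3)
E = (288/29, -92/29)

1. C_x = 26/3  [C is the centroid of △ADB]
2. C_y = -8/3  [C is the centroid of △ADB]
   → C = (26/3, -8/3)
3. E_x = 288/29  [D, B, E are collinear ∩ CE ⟂ DB]
4. E_y = -92/29  [D, B, E are collinear ∩ CE ⟂ DB]
   → E = (288/29, -92/29)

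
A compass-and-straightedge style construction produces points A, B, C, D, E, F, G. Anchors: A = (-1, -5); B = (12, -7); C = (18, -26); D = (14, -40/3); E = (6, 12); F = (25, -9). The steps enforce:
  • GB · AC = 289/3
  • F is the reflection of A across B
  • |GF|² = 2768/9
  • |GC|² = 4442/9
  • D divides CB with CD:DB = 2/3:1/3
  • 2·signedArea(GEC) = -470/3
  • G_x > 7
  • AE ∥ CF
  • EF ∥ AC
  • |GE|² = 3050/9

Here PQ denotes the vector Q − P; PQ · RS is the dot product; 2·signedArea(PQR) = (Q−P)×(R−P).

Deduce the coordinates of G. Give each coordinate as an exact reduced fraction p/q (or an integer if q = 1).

1. G_x = 23/3  [GB · AC = 289/3 ∩ 2·signedArea(GEC) = -470/3]
2. G_y = -19/3  [GB · AC = 289/3 ∩ 2·signedArea(GEC) = -470/3]
   → G = (23/3, -19/3)

G = (23/3, -19/3)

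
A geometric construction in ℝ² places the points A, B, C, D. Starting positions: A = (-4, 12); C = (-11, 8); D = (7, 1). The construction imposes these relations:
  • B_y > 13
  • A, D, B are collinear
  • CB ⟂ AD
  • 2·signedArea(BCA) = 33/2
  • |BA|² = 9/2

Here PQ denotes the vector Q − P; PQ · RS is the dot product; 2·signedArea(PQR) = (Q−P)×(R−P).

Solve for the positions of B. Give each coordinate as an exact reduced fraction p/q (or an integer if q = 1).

B = (-11/2, 27/2)

1. B_x = -11/2  [A, D, B are collinear ∩ CB ⟂ AD]
2. B_y = 27/2  [A, D, B are collinear ∩ CB ⟂ AD]
   → B = (-11/2, 27/2)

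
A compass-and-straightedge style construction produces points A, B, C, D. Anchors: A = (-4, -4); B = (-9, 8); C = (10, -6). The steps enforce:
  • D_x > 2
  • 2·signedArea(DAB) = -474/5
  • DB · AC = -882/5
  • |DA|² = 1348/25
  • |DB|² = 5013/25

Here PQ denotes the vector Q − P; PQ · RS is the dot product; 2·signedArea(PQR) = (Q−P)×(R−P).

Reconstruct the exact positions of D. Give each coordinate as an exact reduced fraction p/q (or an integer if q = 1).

D = (12/5, -2/5)

1. D_x = 12/5  [2·signedArea(DAB) = -474/5 ∩ DB · AC = -882/5]
2. D_y = -2/5  [2·signedArea(DAB) = -474/5 ∩ DB · AC = -882/5]
   → D = (12/5, -2/5)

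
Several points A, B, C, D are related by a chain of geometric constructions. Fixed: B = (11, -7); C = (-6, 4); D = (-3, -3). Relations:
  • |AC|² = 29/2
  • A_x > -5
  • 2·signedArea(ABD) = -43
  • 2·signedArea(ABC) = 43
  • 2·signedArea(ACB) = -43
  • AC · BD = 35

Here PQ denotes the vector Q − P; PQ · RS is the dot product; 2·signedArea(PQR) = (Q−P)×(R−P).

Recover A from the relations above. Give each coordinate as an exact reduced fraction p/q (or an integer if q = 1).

1. A_x = -9/2  [2·signedArea(ABC) = 43 ∩ 2·signedArea(ABD) = -43]
2. A_y = 1/2  [2·signedArea(ABC) = 43 ∩ 2·signedArea(ABD) = -43]
   → A = (-9/2, 1/2)

A = (-9/2, 1/2)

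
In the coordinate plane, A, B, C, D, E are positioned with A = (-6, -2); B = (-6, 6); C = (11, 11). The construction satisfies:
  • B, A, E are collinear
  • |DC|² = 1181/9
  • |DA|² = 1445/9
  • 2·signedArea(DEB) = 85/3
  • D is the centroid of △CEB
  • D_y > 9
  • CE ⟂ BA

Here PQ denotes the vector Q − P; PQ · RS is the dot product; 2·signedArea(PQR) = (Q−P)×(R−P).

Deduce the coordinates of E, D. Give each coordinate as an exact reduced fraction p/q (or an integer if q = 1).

D = (-1/3, 28/3)
E = (-6, 11)

1. E_x = -6  [B, A, E are collinear ∩ CE ⟂ BA]
2. E_y = 11  [B, A, E are collinear ∩ CE ⟂ BA]
   → E = (-6, 11)
3. D_x = -1/3  [D is the centroid of △CEB]
4. D_y = 28/3  [D is the centroid of △CEB]
   → D = (-1/3, 28/3)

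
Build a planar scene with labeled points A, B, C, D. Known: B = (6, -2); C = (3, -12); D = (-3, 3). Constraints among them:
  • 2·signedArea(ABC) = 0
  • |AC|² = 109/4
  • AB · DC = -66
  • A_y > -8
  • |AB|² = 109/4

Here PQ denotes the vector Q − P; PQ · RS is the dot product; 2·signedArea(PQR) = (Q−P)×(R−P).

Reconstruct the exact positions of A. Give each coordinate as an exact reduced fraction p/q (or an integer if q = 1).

1. A_x = 9/2  [2·signedArea(ABC) = 0 ∩ AB · DC = -66]
2. A_y = -7  [2·signedArea(ABC) = 0 ∩ AB · DC = -66]
   → A = (9/2, -7)

A = (9/2, -7)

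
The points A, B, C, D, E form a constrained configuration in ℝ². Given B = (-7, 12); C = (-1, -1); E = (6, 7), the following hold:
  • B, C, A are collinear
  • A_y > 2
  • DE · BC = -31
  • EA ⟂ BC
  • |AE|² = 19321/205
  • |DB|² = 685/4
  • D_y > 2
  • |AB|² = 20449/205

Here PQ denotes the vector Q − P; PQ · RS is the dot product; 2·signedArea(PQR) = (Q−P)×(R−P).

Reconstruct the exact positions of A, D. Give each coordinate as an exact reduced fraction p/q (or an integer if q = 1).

1. A_x = -577/205  [B, C, A are collinear ∩ EA ⟂ BC]
2. A_y = 601/205  [B, C, A are collinear ∩ EA ⟂ BC]
   → A = (-577/205, 601/205)
3. D_x = 5/2  [line -6·x + 13·y + -24 = 0 ∩ |DB|² = 685/4]
4. D_y = 3  [line -6·x + 13·y + -24 = 0 ∩ |DB|² = 685/4]
   → D = (5/2, 3)

A = (-577/205, 601/205)
D = (5/2, 3)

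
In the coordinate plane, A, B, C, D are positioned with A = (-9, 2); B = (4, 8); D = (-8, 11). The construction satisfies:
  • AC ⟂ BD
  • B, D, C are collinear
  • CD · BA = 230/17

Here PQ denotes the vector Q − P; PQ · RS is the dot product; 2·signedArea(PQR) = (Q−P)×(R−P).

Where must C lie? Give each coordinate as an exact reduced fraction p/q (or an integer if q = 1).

C = (-116/17, 182/17)

1. C_x = -116/17  [B, D, C are collinear ∩ AC ⟂ BD]
2. C_y = 182/17  [B, D, C are collinear ∩ AC ⟂ BD]
   → C = (-116/17, 182/17)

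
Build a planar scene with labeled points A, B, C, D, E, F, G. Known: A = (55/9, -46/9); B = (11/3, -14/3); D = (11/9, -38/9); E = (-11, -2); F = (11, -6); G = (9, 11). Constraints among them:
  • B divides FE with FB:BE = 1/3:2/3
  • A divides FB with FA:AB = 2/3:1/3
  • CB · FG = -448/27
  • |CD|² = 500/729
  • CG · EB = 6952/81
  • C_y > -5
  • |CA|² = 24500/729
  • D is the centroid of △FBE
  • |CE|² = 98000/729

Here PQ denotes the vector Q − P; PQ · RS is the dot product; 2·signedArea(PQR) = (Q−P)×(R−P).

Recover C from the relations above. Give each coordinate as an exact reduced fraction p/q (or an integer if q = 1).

C = (11/27, -110/27)

1. C_x = 11/27  [CG · EB = 6952/81 ∩ CB · FG = -448/27]
2. C_y = -110/27  [CG · EB = 6952/81 ∩ CB · FG = -448/27]
   → C = (11/27, -110/27)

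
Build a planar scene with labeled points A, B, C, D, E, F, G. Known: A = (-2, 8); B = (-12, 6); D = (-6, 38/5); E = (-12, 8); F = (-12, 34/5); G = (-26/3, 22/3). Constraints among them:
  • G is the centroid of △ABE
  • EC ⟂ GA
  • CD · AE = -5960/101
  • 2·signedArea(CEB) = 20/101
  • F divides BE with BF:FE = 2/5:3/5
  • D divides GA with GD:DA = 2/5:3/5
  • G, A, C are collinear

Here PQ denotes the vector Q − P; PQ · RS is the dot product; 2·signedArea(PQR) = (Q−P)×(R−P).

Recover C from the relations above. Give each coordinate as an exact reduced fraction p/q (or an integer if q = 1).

1. C_x = -1202/101  [G, A, C are collinear ∩ EC ⟂ GA]
2. C_y = 708/101  [G, A, C are collinear ∩ EC ⟂ GA]
   → C = (-1202/101, 708/101)

C = (-1202/101, 708/101)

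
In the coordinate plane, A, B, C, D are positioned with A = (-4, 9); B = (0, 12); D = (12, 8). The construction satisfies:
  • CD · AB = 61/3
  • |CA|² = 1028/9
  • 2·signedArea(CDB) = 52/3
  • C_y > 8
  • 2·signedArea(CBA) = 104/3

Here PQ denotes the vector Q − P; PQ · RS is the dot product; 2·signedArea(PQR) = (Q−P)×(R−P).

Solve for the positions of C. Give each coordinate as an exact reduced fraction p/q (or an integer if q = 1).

C = (20/3, 25/3)

1. C_x = 20/3  [CD · AB = 61/3 ∩ 2·signedArea(CDB) = 52/3]
2. C_y = 25/3  [CD · AB = 61/3 ∩ 2·signedArea(CDB) = 52/3]
   → C = (20/3, 25/3)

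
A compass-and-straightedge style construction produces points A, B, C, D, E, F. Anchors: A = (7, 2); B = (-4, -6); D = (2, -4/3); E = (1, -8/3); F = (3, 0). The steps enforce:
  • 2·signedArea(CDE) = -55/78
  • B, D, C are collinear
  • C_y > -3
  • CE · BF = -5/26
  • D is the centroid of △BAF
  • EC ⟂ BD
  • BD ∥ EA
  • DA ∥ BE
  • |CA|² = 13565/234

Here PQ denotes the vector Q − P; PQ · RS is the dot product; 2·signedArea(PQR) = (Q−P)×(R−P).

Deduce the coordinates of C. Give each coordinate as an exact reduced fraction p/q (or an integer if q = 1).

1. C_x = 19/26  [B, D, C are collinear ∩ EC ⟂ BD]
2. C_y = -181/78  [B, D, C are collinear ∩ EC ⟂ BD]
   → C = (19/26, -181/78)

C = (19/26, -181/78)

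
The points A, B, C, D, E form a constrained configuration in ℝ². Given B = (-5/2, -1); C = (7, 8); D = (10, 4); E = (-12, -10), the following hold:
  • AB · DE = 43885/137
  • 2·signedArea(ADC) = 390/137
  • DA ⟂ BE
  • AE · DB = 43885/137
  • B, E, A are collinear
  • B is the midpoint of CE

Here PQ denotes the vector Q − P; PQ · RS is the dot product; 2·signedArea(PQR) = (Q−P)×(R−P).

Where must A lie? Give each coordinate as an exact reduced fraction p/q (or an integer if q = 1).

A = (902/137, 1042/137)

1. A_x = 902/137  [B, E, A are collinear ∩ DA ⟂ BE]
2. A_y = 1042/137  [B, E, A are collinear ∩ DA ⟂ BE]
   → A = (902/137, 1042/137)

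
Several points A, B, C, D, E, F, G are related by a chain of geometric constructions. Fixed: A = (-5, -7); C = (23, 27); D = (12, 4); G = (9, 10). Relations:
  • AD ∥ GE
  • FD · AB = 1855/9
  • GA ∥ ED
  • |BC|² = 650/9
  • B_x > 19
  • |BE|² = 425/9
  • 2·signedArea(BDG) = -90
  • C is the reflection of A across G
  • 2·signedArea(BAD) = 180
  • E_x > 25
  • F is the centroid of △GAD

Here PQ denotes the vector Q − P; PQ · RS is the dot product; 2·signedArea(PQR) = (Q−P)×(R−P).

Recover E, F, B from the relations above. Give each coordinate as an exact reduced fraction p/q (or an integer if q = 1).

1. E_x = 26  [GA ∥ ED ∩ AD ∥ GE]
2. E_y = 21  [GA ∥ ED ∩ AD ∥ GE]
   → E = (26, 21)
3. F_x = 16/3  [F is the centroid of △GAD]
4. F_y = 7/3  [F is the centroid of △GAD]
   → F = (16/3, 7/3)
5. B_x = 58/3  [2·signedArea(BDG) = -90 ∩ 2·signedArea(BAD) = 180]
6. B_y = 58/3  [2·signedArea(BDG) = -90 ∩ 2·signedArea(BAD) = 180]
   → B = (58/3, 58/3)

B = (58/3, 58/3)
E = (26, 21)
F = (16/3, 7/3)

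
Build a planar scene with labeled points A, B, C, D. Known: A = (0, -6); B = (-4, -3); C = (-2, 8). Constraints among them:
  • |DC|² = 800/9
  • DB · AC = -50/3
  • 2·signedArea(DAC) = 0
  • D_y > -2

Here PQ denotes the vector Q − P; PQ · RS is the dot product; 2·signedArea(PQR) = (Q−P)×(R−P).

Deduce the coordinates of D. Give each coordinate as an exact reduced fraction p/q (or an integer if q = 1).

D = (-2/3, -4/3)

1. D_x = -2/3  [2·signedArea(DAC) = 0 ∩ DB · AC = -50/3]
2. D_y = -4/3  [2·signedArea(DAC) = 0 ∩ DB · AC = -50/3]
   → D = (-2/3, -4/3)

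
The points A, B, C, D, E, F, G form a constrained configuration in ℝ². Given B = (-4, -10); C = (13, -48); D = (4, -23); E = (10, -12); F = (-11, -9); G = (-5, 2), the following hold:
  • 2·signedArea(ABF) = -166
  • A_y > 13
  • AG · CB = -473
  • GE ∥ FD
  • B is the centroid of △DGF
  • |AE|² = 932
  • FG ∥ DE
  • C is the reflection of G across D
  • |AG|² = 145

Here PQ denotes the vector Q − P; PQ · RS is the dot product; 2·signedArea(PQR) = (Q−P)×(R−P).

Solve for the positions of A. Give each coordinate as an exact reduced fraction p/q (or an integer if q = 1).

A = (-6, 14)

1. A_x = -6  [AG · CB = -473 ∩ 2·signedArea(ABF) = -166]
2. A_y = 14  [AG · CB = -473 ∩ 2·signedArea(ABF) = -166]
   → A = (-6, 14)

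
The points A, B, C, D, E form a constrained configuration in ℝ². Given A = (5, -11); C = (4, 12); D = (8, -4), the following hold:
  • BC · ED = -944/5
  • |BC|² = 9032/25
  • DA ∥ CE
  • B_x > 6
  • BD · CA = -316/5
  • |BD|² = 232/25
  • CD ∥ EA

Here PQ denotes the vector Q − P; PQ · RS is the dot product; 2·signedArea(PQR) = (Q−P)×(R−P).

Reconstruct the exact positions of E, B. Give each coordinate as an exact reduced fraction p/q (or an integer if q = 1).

1. E_x = 1  [CD ∥ EA ∩ DA ∥ CE]
2. E_y = 5  [CD ∥ EA ∩ DA ∥ CE]
   → E = (1, 5)
3. B_x = 34/5  [BD · CA = -316/5 ∩ BC · ED = -944/5]
4. B_y = -34/5  [BD · CA = -316/5 ∩ BC · ED = -944/5]
   → B = (34/5, -34/5)

B = (34/5, -34/5)
E = (1, 5)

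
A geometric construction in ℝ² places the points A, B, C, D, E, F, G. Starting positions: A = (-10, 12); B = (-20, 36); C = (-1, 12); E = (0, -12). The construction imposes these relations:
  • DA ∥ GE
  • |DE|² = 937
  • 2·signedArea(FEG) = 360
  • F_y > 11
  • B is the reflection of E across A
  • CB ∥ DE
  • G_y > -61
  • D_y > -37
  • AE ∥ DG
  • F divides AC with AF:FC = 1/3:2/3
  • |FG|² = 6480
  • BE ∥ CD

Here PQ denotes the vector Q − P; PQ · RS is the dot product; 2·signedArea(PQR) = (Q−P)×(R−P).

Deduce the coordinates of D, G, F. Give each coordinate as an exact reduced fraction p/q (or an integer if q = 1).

D = (19, -36)
F = (-7, 12)
G = (29, -60)

1. D_x = 19  [CB ∥ DE ∩ BE ∥ CD]
2. D_y = -36  [CB ∥ DE ∩ BE ∥ CD]
   → D = (19, -36)
3. G_x = 29  [DA ∥ GE ∩ AE ∥ DG]
4. G_y = -60  [DA ∥ GE ∩ AE ∥ DG]
   → G = (29, -60)
5. F_x = -7  [F divides AC with AF:FC = 1/3:2/3]
6. F_y = 12  [F divides AC with AF:FC = 1/3:2/3]
   → F = (-7, 12)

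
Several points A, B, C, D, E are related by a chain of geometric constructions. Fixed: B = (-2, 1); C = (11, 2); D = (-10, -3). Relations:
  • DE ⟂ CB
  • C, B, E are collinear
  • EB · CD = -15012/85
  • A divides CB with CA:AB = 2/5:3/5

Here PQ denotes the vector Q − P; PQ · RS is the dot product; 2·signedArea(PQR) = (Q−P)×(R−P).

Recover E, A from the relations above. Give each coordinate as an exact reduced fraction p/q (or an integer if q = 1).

A = (29/5, 8/5)
E = (-872/85, 31/85)

1. E_x = -872/85  [C, B, E are collinear ∩ DE ⟂ CB]
2. E_y = 31/85  [C, B, E are collinear ∩ DE ⟂ CB]
   → E = (-872/85, 31/85)
3. A_x = 29/5  [A divides CB with CA:AB = 2/5:3/5]
4. A_y = 8/5  [A divides CB with CA:AB = 2/5:3/5]
   → A = (29/5, 8/5)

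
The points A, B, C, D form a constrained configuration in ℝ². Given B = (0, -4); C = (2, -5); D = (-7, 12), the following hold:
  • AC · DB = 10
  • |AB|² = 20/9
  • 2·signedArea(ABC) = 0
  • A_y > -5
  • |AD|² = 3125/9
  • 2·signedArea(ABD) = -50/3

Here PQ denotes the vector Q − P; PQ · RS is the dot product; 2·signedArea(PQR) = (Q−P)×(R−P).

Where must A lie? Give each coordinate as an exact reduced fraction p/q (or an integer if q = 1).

1. A_x = 4/3  [2·signedArea(ABC) = 0 ∩ 2·signedArea(ABD) = -50/3]
2. A_y = -14/3  [2·signedArea(ABC) = 0 ∩ 2·signedArea(ABD) = -50/3]
   → A = (4/3, -14/3)

A = (4/3, -14/3)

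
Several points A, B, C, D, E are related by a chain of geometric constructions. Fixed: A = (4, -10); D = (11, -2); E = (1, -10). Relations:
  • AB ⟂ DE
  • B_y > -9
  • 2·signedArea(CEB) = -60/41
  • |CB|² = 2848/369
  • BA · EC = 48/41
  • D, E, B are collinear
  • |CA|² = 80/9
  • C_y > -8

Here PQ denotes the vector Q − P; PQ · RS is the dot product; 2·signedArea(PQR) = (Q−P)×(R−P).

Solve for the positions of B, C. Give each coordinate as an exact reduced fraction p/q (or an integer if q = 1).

1. B_x = 116/41  [D, E, B are collinear ∩ AB ⟂ DE]
2. B_y = -350/41  [D, E, B are collinear ∩ AB ⟂ DE]
   → B = (116/41, -350/41)
3. C_x = 16/3  [line -60/41·x + 75/41·y + 870/41 = 0 ∩ |CA|² = 80/9]
4. C_y = -22/3  [line -60/41·x + 75/41·y + 870/41 = 0 ∩ |CA|² = 80/9]
   → C = (16/3, -22/3)

B = (116/41, -350/41)
C = (16/3, -22/3)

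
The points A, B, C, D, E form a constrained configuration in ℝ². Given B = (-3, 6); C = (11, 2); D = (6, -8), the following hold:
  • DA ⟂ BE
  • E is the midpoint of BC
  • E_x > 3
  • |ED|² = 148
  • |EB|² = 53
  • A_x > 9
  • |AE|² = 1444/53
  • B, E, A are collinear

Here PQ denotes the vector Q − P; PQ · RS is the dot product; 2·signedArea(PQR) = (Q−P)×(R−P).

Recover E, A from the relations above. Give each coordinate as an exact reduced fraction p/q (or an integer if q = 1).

A = (478/53, 136/53)
E = (4, 4)

1. E_x = 4  [E is the midpoint of BC]
2. E_y = 4  [E is the midpoint of BC]
   → E = (4, 4)
3. A_x = 478/53  [B, E, A are collinear ∩ DA ⟂ BE]
4. A_y = 136/53  [B, E, A are collinear ∩ DA ⟂ BE]
   → A = (478/53, 136/53)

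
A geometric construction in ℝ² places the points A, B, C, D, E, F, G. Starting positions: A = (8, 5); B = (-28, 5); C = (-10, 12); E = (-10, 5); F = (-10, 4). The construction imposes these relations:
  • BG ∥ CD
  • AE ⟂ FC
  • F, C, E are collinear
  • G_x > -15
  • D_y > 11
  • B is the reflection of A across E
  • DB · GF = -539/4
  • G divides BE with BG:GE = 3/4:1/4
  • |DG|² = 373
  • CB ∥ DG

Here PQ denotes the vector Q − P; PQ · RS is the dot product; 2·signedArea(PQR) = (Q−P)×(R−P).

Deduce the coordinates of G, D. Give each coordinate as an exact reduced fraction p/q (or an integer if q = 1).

D = (7/2, 12)
G = (-29/2, 5)

1. G_x = -29/2  [G divides BE with BG:GE = 3/4:1/4]
2. G_y = 5  [G divides BE with BG:GE = 3/4:1/4]
   → G = (-29/2, 5)
3. D_x = 7/2  [CB ∥ DG ∩ BG ∥ CD]
4. D_y = 12  [CB ∥ DG ∩ BG ∥ CD]
   → D = (7/2, 12)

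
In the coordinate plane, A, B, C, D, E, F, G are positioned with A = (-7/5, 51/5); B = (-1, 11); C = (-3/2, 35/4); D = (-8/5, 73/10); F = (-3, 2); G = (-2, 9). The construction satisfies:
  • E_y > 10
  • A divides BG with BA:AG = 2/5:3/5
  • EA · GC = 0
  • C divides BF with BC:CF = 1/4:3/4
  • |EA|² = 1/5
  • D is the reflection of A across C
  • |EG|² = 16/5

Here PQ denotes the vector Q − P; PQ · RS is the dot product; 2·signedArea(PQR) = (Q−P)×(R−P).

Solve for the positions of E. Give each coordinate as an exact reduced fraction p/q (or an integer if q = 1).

1. E_x = -6/5  [line -1/2·x + 1/4·y + -13/4 = 0 ∩ |EG|² = 16/5]
2. E_y = 53/5  [line -1/2·x + 1/4·y + -13/4 = 0 ∩ |EG|² = 16/5]
   → E = (-6/5, 53/5)

E = (-6/5, 53/5)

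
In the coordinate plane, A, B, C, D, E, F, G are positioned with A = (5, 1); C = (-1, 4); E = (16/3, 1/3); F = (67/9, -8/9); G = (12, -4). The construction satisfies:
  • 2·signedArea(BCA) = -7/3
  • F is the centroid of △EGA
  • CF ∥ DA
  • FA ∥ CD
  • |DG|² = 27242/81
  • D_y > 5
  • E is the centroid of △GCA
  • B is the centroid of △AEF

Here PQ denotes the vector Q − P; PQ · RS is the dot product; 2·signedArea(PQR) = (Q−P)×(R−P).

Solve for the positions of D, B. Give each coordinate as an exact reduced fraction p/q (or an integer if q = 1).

1. D_x = -31/9  [CF ∥ DA ∩ FA ∥ CD]
2. D_y = 53/9  [CF ∥ DA ∩ FA ∥ CD]
   → D = (-31/9, 53/9)
3. B_x = 160/27  [B is the centroid of △AEF]
4. B_y = 4/27  [B is the centroid of △AEF]
   → B = (160/27, 4/27)

B = (160/27, 4/27)
D = (-31/9, 53/9)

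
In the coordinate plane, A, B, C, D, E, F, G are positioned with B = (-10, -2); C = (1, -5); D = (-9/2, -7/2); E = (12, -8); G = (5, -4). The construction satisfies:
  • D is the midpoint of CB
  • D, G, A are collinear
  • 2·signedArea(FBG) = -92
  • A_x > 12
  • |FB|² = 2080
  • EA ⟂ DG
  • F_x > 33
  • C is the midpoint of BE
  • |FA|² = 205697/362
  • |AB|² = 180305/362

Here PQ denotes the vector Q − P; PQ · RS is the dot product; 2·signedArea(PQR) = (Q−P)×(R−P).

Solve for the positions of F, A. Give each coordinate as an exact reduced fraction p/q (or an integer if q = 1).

1. F_x = 34  [line 2·x + 15·y + 142 = 0 ∩ |FB|² = 2080]
2. F_y = -14  [line 2·x + 15·y + 142 = 0 ∩ |FB|² = 2080]
   → F = (34, -14)
3. A_x = 4413/362  [D, G, A are collinear ∩ EA ⟂ DG]
4. A_y = -1585/362  [D, G, A are collinear ∩ EA ⟂ DG]
   → A = (4413/362, -1585/362)

A = (4413/362, -1585/362)
F = (34, -14)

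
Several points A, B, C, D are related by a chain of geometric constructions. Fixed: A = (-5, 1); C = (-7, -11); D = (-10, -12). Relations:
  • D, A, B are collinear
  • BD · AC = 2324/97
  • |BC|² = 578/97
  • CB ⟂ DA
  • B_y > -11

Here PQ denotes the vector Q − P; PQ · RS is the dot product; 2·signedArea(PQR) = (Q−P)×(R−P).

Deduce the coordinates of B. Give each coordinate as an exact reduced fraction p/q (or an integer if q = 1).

1. B_x = -900/97  [D, A, B are collinear ∩ CB ⟂ DA]
2. B_y = -982/97  [D, A, B are collinear ∩ CB ⟂ DA]
   → B = (-900/97, -982/97)

B = (-900/97, -982/97)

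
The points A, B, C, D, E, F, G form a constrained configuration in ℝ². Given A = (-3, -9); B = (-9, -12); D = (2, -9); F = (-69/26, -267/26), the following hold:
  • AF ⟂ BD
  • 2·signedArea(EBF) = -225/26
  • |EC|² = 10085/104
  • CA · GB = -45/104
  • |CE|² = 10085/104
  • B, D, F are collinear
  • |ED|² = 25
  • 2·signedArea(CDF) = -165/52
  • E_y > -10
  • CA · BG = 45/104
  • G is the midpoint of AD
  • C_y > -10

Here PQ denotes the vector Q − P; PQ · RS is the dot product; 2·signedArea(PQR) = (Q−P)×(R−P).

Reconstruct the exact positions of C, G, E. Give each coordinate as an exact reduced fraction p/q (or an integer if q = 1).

C = (-147/52, -501/52)
E = (7, -9)
G = (-1/2, -9)

1. G_x = -1/2  [G is the midpoint of AD]
2. G_y = -9  [G is the midpoint of AD]
   → G = (-1/2, -9)
3. E_x = 7  [line -45/26·x + 165/26·y + 900/13 = 0 ∩ |ED|² = 25]
4. E_y = -9  [line -45/26·x + 165/26·y + 900/13 = 0 ∩ |ED|² = 25]
   → E = (7, -9)
5. C_x = -147/52  [2·signedArea(CDF) = -165/52 ∩ CA · BG = 45/104]
6. C_y = -501/52  [2·signedArea(CDF) = -165/52 ∩ CA · BG = 45/104]
   → C = (-147/52, -501/52)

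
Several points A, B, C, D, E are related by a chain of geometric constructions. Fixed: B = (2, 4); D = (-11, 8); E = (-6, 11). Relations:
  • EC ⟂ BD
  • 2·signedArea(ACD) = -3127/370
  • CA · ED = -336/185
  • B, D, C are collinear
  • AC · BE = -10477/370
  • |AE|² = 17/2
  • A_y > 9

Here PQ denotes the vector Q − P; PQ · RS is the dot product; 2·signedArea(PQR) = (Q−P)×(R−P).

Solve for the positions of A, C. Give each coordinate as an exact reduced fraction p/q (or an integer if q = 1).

1. C_x = -1346/185  [B, D, C are collinear ∩ EC ⟂ BD]
2. C_y = 1268/185  [B, D, C are collinear ∩ EC ⟂ BD]
   → C = (-1346/185, 1268/185)
3. A_x = -17/2  [2·signedArea(ACD) = -3127/370 ∩ CA · ED = -336/185]
4. A_y = 19/2  [2·signedArea(ACD) = -3127/370 ∩ CA · ED = -336/185]
   → A = (-17/2, 19/2)

A = (-17/2, 19/2)
C = (-1346/185, 1268/185)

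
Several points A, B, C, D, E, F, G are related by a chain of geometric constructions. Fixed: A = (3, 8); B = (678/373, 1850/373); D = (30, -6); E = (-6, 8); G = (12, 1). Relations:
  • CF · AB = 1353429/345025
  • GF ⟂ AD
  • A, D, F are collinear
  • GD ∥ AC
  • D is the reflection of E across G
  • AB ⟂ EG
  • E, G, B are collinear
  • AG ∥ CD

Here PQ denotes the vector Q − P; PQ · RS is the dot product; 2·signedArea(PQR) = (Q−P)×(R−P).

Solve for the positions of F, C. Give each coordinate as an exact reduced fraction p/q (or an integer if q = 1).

C = (21, 1)
F = (11982/925, 2626/925)

1. F_x = 11982/925  [A, D, F are collinear ∩ GF ⟂ AD]
2. F_y = 2626/925  [A, D, F are collinear ∩ GF ⟂ AD]
   → F = (11982/925, 2626/925)
3. C_x = 21  [AG ∥ CD ∩ GD ∥ AC]
4. C_y = 1  [AG ∥ CD ∩ GD ∥ AC]
   → C = (21, 1)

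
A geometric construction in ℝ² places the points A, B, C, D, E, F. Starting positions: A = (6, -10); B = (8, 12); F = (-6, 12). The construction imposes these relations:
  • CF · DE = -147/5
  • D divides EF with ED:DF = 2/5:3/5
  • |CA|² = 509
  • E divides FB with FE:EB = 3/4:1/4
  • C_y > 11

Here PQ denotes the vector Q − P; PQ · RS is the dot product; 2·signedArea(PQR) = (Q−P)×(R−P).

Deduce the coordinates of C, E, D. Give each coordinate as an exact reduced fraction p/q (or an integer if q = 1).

C = (1, 12)
D = (3/10, 12)
E = (9/2, 12)

1. E_x = 9/2  [E divides FB with FE:EB = 3/4:1/4]
2. E_y = 12  [E divides FB with FE:EB = 3/4:1/4]
   → E = (9/2, 12)
3. D_x = 3/10  [D divides EF with ED:DF = 2/5:3/5]
4. D_y = 12  [D divides EF with ED:DF = 2/5:3/5]
   → D = (3/10, 12)
5. C_x = 1  [CF · DE = -147/5]
6. C_y = 12  [|CA|² = 509]
   → C = (1, 12)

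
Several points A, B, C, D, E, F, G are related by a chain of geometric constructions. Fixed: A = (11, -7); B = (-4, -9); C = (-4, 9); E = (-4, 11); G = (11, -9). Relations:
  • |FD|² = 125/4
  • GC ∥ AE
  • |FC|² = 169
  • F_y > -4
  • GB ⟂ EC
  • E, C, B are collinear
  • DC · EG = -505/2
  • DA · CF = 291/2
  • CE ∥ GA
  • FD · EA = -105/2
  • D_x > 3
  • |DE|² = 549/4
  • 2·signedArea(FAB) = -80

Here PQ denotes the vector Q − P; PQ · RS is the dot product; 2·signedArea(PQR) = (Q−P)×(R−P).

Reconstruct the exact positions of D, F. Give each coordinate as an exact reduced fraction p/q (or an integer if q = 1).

D = (7/2, 2)
F = (1, -3)

1. D_x = 7/2  [line -15·x + 20·y + 25/2 = 0 ∩ |DE|² = 549/4]
2. D_y = 2  [line -15·x + 20·y + 25/2 = 0 ∩ |DE|² = 549/4]
   → D = (7/2, 2)
3. F_x = 1  [2·signedArea(FAB) = -80 ∩ FD · EA = -105/2]
4. F_y = -3  [2·signedArea(FAB) = -80 ∩ FD · EA = -105/2]
   → F = (1, -3)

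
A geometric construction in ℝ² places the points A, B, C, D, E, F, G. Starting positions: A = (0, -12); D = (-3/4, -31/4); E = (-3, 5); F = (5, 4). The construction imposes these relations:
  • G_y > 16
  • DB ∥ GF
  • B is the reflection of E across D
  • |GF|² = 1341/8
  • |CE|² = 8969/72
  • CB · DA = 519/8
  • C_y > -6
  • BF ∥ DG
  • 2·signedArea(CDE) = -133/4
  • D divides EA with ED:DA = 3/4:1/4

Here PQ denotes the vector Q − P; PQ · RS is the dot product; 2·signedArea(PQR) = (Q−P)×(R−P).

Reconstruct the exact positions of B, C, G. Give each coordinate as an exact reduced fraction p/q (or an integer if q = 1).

B = (3/2, -41/2)
C = (17/12, -21/4)
G = (11/4, 67/4)

1. B_x = 3/2  [B is the reflection of E across D]
2. B_y = -41/2  [B is the reflection of E across D]
   → B = (3/2, -41/2)
3. C_x = 17/12  [2·signedArea(CDE) = -133/4 ∩ CB · DA = 519/8]
4. C_y = -21/4  [2·signedArea(CDE) = -133/4 ∩ CB · DA = 519/8]
   → C = (17/12, -21/4)
5. G_x = 11/4  [DB ∥ GF ∩ BF ∥ DG]
6. G_y = 67/4  [DB ∥ GF ∩ BF ∥ DG]
   → G = (11/4, 67/4)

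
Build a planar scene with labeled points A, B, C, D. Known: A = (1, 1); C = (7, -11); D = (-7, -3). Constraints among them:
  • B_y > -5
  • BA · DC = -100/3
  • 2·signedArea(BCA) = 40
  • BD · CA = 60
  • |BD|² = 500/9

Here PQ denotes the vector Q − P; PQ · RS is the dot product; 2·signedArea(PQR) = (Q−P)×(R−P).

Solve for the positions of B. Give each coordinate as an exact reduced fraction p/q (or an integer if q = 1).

1. B_x = 1/3  [2·signedArea(BCA) = 40 ∩ BD · CA = 60]
2. B_y = -13/3  [2·signedArea(BCA) = 40 ∩ BD · CA = 60]
   → B = (1/3, -13/3)

B = (1/3, -13/3)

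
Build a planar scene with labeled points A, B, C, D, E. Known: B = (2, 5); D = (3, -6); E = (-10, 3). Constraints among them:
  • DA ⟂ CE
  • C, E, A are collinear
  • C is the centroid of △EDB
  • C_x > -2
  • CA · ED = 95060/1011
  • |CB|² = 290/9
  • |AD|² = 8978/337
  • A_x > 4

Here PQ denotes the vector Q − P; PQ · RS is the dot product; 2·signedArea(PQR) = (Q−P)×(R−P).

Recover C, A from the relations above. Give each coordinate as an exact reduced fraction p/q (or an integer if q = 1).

A = (1480/337, -347/337)
C = (-5/3, 2/3)

1. C_x = -5/3  [C is the centroid of △EDB]
2. C_y = 2/3  [C is the centroid of △EDB]
   → C = (-5/3, 2/3)
3. A_x = 1480/337  [C, E, A are collinear ∩ DA ⟂ CE]
4. A_y = -347/337  [C, E, A are collinear ∩ DA ⟂ CE]
   → A = (1480/337, -347/337)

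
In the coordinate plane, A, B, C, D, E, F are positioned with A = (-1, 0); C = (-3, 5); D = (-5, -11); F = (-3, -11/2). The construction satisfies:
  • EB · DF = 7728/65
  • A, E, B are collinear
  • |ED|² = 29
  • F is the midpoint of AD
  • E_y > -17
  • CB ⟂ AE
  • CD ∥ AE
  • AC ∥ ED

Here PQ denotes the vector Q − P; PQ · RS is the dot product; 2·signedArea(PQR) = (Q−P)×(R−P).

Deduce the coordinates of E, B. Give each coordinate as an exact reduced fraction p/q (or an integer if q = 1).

B = (-27/65, 304/65)
E = (-3, -16)

1. E_x = -3  [AC ∥ ED ∩ CD ∥ AE]
2. E_y = -16  [AC ∥ ED ∩ CD ∥ AE]
   → E = (-3, -16)
3. B_x = -27/65  [A, E, B are collinear ∩ CB ⟂ AE]
4. B_y = 304/65  [A, E, B are collinear ∩ CB ⟂ AE]
   → B = (-27/65, 304/65)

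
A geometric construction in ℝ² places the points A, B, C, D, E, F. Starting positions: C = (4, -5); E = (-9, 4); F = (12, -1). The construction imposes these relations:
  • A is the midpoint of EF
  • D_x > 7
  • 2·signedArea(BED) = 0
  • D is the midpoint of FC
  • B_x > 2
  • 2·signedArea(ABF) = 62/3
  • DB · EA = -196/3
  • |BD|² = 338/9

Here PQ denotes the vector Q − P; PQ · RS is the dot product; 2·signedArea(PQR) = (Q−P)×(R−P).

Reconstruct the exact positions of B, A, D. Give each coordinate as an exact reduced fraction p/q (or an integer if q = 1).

A = (3/2, 3/2)
B = (7/3, -2/3)
D = (8, -3)

1. A_x = 3/2  [A is the midpoint of EF]
2. A_y = 3/2  [A is the midpoint of EF]
   → A = (3/2, 3/2)
3. D_x = 8  [D is the midpoint of FC]
4. D_y = -3  [D is the midpoint of FC]
   → D = (8, -3)
5. B_x = 7/3  [2·signedArea(BED) = 0 ∩ 2·signedArea(ABF) = 62/3]
6. B_y = -2/3  [2·signedArea(BED) = 0 ∩ 2·signedArea(ABF) = 62/3]
   → B = (7/3, -2/3)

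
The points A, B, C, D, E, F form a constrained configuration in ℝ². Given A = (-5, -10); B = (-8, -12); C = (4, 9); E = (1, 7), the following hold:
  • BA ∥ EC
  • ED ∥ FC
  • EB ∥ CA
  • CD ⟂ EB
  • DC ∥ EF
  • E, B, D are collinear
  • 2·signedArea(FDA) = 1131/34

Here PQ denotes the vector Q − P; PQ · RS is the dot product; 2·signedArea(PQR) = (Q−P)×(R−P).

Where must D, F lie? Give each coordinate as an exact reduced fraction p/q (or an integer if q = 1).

1. D_x = 79/34  [E, B, D are collinear ∩ CD ⟂ EB]
2. D_y = 333/34  [E, B, D are collinear ∩ CD ⟂ EB]
   → D = (79/34, 333/34)
3. F_x = 91/34  [ED ∥ FC ∩ DC ∥ EF]
4. F_y = 211/34  [ED ∥ FC ∩ DC ∥ EF]
   → F = (91/34, 211/34)

D = (79/34, 333/34)
F = (91/34, 211/34)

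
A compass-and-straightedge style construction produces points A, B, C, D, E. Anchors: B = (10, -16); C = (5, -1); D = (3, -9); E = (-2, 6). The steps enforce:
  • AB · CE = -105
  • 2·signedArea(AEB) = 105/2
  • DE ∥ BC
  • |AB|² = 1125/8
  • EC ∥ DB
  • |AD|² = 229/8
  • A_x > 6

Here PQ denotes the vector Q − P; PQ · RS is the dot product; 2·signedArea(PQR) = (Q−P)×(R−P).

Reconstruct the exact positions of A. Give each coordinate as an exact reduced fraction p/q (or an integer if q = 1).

1. A_x = 25/4  [AB · CE = -105 ∩ 2·signedArea(AEB) = 105/2]
2. A_y = -19/4  [AB · CE = -105 ∩ 2·signedArea(AEB) = 105/2]
   → A = (25/4, -19/4)

A = (25/4, -19/4)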